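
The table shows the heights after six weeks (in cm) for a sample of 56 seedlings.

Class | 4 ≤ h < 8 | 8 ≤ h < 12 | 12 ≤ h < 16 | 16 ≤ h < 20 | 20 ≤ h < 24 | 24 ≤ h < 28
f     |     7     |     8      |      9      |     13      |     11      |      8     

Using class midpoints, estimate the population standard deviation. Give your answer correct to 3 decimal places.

6.337

Midpoints: 6, 10, 14, 18, 22, 26
n = 56, Σfm = 932, mean = 16.6429
Σfm² = 17760
Σf(m − x̄)² = Σfm² − (Σfm)²/n = 17760 − 932²/56 = 2248.8571
Population variance = 2248.8571 / 56 = 40.1582
Standard deviation = √40.1582 = 6.3370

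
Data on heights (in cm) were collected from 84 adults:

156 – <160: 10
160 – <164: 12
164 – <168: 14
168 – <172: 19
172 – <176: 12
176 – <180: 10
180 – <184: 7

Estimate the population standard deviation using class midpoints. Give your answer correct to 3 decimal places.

Midpoints: 158, 162, 166, 170, 174, 178, 182
n = 84, Σfm = 14220, mean = 169.2857
Σfm² = 2411472
Σf(m − x̄)² = Σfm² − (Σfm)²/n = 2411472 − 14220²/84 = 4229.1429
Population variance = 4229.1429 / 84 = 50.3469
Standard deviation = √50.3469 = 7.0956

7.096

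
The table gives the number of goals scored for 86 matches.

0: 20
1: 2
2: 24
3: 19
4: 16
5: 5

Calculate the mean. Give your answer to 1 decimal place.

Values: 0, 1, 2, 3, 4, 5
Σfx = 20×0 + 2×1 + 24×2 + 19×3 + 16×4 + 5×5 = 196
n = Σf = 86
Mean = 196 / 86 = 2.2791

2.3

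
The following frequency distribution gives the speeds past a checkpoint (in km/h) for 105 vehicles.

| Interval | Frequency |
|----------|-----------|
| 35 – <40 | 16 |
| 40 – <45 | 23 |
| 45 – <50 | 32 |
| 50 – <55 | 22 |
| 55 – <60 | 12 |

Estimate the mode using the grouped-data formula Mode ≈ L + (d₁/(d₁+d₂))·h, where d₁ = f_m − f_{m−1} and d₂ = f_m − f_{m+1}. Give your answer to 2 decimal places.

Modal class: 45 – <50 (highest frequency 32).
d₁ = 32 − 23 = 9, d₂ = 32 − 22 = 10
Mode ≈ 45 + (9/(9+10)) × 5 = 45 + 2.3684 = 47.3684

47.37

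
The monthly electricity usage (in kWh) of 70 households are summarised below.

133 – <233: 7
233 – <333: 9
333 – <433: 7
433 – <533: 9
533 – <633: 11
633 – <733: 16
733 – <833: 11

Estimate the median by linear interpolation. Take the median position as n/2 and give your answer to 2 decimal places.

Cumulative frequencies: 7, 16, 23, 32, 43, 59, 70
n = 70; position = n/2 = 35.
This falls in the class 533 – <633: L = 533, F = 32, f = 11, h = 100.
Median ≈ 533 + ((35 − 32) / 11) × 100 = 560.2727

560.27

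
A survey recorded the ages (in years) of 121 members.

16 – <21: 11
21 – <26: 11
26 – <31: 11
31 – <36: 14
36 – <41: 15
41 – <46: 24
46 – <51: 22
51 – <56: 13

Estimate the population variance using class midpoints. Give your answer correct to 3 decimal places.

116.054

Midpoints: 18.5, 23.5, 28.5, 33.5, 38.5, 43.5, 48.5, 53.5
n = 121, Σfm = 4628.5, mean = 38.2521
Σfm² = 191092.25
Σf(m − x̄)² = Σfm² − (Σfm)²/n = 191092.25 − 4628.5²/121 = 14042.5620
Population variance = 14042.5620 / 121 = 116.0542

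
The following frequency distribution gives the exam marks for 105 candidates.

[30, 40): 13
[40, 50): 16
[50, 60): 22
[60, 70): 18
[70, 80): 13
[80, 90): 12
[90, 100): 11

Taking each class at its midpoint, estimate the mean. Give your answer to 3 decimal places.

62.810

Midpoints: 35, 45, 55, 65, 75, 85, 95
Σfm = 13×35 + 16×45 + 22×55 + 18×65 + 13×75 + 12×85 + 11×95 = 6595
n = Σf = 105
Mean = 6595 / 105 = 62.8095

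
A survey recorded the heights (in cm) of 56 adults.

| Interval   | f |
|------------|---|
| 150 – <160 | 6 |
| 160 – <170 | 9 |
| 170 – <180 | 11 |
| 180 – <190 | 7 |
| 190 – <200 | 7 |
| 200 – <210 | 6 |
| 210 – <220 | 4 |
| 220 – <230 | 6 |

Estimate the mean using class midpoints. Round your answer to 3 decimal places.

Midpoints: 155, 165, 175, 185, 195, 205, 215, 225
Σfm = 6×155 + 9×165 + 11×175 + 7×185 + 7×195 + 6×205 + 4×215 + 6×225 = 10440
n = Σf = 56
Mean = 10440 / 56 = 186.4286

186.429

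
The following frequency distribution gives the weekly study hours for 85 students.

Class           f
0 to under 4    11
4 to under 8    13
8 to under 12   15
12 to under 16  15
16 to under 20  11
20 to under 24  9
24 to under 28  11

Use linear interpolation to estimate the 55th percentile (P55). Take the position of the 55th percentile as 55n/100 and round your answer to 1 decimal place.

Cumulative frequencies: 11, 24, 39, 54, 65, 74, 85
n = 85; position = 55n/100 = 46.75.
This falls in the class 12 to under 16: L = 12, F = 39, f = 15, h = 4.
55th percentile ≈ 12 + ((46.75 − 39) / 15) × 4 = 14.0667

14.1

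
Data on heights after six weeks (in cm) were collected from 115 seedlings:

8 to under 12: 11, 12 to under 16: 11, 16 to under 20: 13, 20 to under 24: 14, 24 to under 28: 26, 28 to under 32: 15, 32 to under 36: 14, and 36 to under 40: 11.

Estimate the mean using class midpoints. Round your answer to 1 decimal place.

Midpoints: 10, 14, 18, 22, 26, 30, 34, 38
Σfm = 11×10 + 11×14 + 13×18 + 14×22 + 26×26 + 15×30 + 14×34 + 11×38 = 2826
n = Σf = 115
Mean = 2826 / 115 = 24.5739

24.6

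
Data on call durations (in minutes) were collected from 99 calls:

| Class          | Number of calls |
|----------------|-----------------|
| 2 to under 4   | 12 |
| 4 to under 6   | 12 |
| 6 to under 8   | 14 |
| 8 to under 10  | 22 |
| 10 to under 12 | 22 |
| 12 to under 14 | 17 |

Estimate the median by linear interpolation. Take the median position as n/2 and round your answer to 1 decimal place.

9.0

Cumulative frequencies: 12, 24, 38, 60, 82, 99
n = 99; position = n/2 = 49.5.
This falls in the class 8 to under 10: L = 8, F = 38, f = 22, h = 2.
Median ≈ 8 + ((49.5 − 38) / 22) × 2 = 9.0455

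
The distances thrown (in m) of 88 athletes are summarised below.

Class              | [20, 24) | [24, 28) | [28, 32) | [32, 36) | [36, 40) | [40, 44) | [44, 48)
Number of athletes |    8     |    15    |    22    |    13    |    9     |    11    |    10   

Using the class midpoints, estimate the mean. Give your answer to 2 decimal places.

33.32

Midpoints: 22, 26, 30, 34, 38, 42, 46
Σfm = 8×22 + 15×26 + 22×30 + 13×34 + 9×38 + 11×42 + 10×46 = 2932
n = Σf = 88
Mean = 2932 / 88 = 33.3182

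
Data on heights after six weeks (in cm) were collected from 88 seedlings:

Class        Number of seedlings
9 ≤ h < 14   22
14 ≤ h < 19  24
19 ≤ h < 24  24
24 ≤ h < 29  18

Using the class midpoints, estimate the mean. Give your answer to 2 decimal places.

Midpoints: 11.5, 16.5, 21.5, 26.5
Σfm = 22×11.5 + 24×16.5 + 24×21.5 + 18×26.5 = 1642
n = Σf = 88
Mean = 1642 / 88 = 18.6591

18.66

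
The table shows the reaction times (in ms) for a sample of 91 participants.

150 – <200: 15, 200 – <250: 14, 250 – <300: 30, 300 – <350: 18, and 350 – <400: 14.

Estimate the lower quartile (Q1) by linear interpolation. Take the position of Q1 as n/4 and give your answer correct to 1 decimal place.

Cumulative frequencies: 15, 29, 59, 77, 91
n = 91; position = n/4 = 22.75.
This falls in the class 200 – <250: L = 200, F = 15, f = 14, h = 50.
Lower quartile ≈ 200 + ((22.75 − 15) / 14) × 50 = 227.6786

227.7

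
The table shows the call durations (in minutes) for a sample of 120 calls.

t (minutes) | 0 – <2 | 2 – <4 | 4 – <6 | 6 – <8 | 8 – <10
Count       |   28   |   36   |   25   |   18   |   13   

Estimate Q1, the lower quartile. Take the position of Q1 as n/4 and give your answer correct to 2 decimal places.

2.11

Cumulative frequencies: 28, 64, 89, 107, 120
n = 120; position = n/4 = 30.
This falls in the class 2 – <4: L = 2, F = 28, f = 36, h = 2.
Lower quartile ≈ 2 + ((30 − 28) / 36) × 2 = 2.1111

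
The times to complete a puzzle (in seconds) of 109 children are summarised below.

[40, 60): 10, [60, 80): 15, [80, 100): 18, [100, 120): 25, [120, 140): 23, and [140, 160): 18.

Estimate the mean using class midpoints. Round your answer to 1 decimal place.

Midpoints: 50, 70, 90, 110, 130, 150
Σfm = 10×50 + 15×70 + 18×90 + 25×110 + 23×130 + 18×150 = 11610
n = Σf = 109
Mean = 11610 / 109 = 106.5138

106.5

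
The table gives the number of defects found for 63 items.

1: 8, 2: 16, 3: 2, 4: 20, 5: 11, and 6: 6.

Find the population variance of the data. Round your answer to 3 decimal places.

Values: 1, 2, 3, 4, 5, 6
n = 63, Σfx = 217, mean = 3.4444
Σfx² = 901
Σf(x − x̄)² = Σfx² − (Σfx)²/n = 901 − 217²/63 = 153.5556
Population variance = 153.5556 / 63 = 2.4374

2.437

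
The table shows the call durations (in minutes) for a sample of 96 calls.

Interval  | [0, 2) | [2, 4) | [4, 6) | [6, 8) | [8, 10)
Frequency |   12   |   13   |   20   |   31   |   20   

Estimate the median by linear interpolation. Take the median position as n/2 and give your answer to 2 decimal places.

6.19

Cumulative frequencies: 12, 25, 45, 76, 96
n = 96; position = n/2 = 48.
This falls in the class [6, 8): L = 6, F = 45, f = 31, h = 2.
Median ≈ 6 + ((48 − 45) / 31) × 2 = 6.1935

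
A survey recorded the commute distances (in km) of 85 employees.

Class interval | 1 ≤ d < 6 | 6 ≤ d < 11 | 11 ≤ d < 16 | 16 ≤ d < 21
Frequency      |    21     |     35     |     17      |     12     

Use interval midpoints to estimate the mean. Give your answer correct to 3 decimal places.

Midpoints: 3.5, 8.5, 13.5, 18.5
Σfm = 21×3.5 + 35×8.5 + 17×13.5 + 12×18.5 = 822.5
n = Σf = 85
Mean = 822.5 / 85 = 9.6765

9.676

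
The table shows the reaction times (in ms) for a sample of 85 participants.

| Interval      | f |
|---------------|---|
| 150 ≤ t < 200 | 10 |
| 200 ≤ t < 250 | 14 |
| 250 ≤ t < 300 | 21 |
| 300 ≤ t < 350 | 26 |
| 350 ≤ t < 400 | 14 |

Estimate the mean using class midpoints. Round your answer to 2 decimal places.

Midpoints: 175, 225, 275, 325, 375
Σfm = 10×175 + 14×225 + 21×275 + 26×325 + 14×375 = 24375
n = Σf = 85
Mean = 24375 / 85 = 286.7647

286.76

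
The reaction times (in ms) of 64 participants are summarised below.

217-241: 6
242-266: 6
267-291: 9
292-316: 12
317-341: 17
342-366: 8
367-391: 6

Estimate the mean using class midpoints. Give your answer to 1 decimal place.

Midpoints: 229, 254, 279, 304, 329, 354, 379
Σfm = 6×229 + 6×254 + 9×279 + 12×304 + 17×329 + 8×354 + 6×379 = 19756
n = Σf = 64
Mean = 19756 / 64 = 308.6875

308.7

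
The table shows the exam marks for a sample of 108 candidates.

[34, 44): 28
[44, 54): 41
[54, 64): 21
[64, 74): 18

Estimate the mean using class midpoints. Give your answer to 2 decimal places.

51.69

Midpoints: 39, 49, 59, 69
Σfm = 28×39 + 41×49 + 21×59 + 18×69 = 5582
n = Σf = 108
Mean = 5582 / 108 = 51.6852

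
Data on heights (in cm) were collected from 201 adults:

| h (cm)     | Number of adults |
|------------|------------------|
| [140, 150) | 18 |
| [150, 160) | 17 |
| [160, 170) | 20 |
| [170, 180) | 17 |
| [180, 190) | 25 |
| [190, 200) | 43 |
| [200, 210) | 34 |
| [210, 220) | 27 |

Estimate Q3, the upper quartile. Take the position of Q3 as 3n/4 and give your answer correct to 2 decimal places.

Cumulative frequencies: 18, 35, 55, 72, 97, 140, 174, 201
n = 201; position = 3n/4 = 150.75.
This falls in the class [200, 210): L = 200, F = 140, f = 34, h = 10.
Upper quartile ≈ 200 + ((150.75 − 140) / 34) × 10 = 203.1618

203.16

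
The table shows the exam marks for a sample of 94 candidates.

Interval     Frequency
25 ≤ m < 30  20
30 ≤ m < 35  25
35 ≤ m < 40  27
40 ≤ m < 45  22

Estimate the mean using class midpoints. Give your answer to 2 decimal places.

35.21

Midpoints: 27.5, 32.5, 37.5, 42.5
Σfm = 20×27.5 + 25×32.5 + 27×37.5 + 22×42.5 = 3310
n = Σf = 94
Mean = 3310 / 94 = 35.2128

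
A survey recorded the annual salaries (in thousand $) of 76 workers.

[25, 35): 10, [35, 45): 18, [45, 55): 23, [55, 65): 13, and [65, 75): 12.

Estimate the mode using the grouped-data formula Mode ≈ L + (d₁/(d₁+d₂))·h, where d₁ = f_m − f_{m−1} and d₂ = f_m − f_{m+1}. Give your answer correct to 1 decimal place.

48.3

Modal class: [45, 55) (highest frequency 23).
d₁ = 23 − 18 = 5, d₂ = 23 − 13 = 10
Mode ≈ 45 + (5/(5+10)) × 10 = 45 + 3.3333 = 48.3333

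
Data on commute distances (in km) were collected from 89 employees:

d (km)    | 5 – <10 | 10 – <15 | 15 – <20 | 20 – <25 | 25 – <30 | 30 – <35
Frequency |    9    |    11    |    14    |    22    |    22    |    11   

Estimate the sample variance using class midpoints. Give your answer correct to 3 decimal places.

57.086

Midpoints: 7.5, 12.5, 17.5, 22.5, 27.5, 32.5
n = 89, Σfm = 1907.5, mean = 21.4326
Σfm² = 45906.25
Σf(m − x̄)² = Σfm² − (Σfm)²/n = 45906.25 − 1907.5²/89 = 5023.5955
Sample variance = 5023.5955 / 88 = 57.0863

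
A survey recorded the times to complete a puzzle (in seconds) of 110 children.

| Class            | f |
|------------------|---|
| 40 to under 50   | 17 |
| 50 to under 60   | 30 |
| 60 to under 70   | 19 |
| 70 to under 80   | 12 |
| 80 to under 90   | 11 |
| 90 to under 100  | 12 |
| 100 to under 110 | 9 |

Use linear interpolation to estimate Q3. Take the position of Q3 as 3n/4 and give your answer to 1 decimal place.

84.1

Cumulative frequencies: 17, 47, 66, 78, 89, 101, 110
n = 110; position = 3n/4 = 82.5.
This falls in the class 80 to under 90: L = 80, F = 78, f = 11, h = 10.
Upper quartile ≈ 80 + ((82.5 − 78) / 11) × 10 = 84.0909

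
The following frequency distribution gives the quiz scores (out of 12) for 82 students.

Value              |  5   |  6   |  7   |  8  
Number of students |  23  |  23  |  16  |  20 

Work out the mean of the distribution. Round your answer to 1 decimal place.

Values: 5, 6, 7, 8
Σfx = 23×5 + 23×6 + 16×7 + 20×8 = 525
n = Σf = 82
Mean = 525 / 82 = 6.4024

6.4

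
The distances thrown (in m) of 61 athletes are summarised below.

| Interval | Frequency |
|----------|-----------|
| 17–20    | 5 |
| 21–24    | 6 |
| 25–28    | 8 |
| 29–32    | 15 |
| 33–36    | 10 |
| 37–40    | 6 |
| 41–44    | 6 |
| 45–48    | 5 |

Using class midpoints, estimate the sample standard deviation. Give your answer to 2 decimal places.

7.91

Midpoints: 18.5, 22.5, 26.5, 30.5, 34.5, 38.5, 42.5, 46.5
n = 61, Σfm = 1960.5, mean = 32.1393
Σfm² = 66765.25
Σf(m − x̄)² = Σfm² − (Σfm)²/n = 66765.25 − 1960.5²/61 = 3756.0656
Sample variance = 3756.0656 / 60 = 62.6011
Standard deviation = √62.6011 = 7.9121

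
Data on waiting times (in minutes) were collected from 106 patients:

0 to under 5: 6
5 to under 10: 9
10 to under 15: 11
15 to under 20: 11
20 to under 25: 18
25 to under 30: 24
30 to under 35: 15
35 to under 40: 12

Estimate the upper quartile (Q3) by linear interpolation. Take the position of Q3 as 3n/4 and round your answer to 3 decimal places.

Cumulative frequencies: 6, 15, 26, 37, 55, 79, 94, 106
n = 106; position = 3n/4 = 79.5.
This falls in the class 30 to under 35: L = 30, F = 79, f = 15, h = 5.
Upper quartile ≈ 30 + ((79.5 − 79) / 15) × 5 = 30.1667

30.167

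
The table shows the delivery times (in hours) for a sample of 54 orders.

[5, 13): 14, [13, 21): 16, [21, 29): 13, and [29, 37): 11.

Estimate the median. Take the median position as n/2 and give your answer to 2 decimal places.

Cumulative frequencies: 14, 30, 43, 54
n = 54; position = n/2 = 27.
This falls in the class [13, 21): L = 13, F = 14, f = 16, h = 8.
Median ≈ 13 + ((27 − 14) / 16) × 8 = 19.5000

19.50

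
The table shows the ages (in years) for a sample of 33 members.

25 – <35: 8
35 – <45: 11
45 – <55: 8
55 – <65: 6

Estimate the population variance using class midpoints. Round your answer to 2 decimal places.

107.99

Midpoints: 30, 40, 50, 60
n = 33, Σfm = 1440, mean = 43.6364
Σfm² = 66400
Σf(m − x̄)² = Σfm² − (Σfm)²/n = 66400 − 1440²/33 = 3563.6364
Population variance = 3563.6364 / 33 = 107.9890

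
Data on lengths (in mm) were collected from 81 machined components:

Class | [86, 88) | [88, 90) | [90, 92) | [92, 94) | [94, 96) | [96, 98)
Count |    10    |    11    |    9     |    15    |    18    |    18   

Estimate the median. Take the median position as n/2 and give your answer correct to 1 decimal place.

Cumulative frequencies: 10, 21, 30, 45, 63, 81
n = 81; position = n/2 = 40.5.
This falls in the class [92, 94): L = 92, F = 30, f = 15, h = 2.
Median ≈ 92 + ((40.5 − 30) / 15) × 2 = 93.4000

93.4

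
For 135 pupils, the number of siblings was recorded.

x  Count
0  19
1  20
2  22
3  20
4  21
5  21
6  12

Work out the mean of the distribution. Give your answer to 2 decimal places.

Values: 0, 1, 2, 3, 4, 5, 6
Σfx = 19×0 + 20×1 + 22×2 + 20×3 + 21×4 + 21×5 + 12×6 = 385
n = Σf = 135
Mean = 385 / 135 = 2.8519

2.85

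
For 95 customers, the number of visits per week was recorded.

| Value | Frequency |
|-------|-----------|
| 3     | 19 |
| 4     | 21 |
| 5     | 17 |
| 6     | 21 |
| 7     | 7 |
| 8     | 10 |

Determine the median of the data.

5

Cumulative frequencies: 19, 40, 57, 78, 85, 95
n = 95, so the median is the value in position (n+1)/2 = 48.
Position 48 falls at value 5.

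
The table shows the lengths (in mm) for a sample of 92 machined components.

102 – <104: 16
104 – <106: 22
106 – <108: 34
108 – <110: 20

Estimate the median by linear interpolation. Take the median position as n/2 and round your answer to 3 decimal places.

Cumulative frequencies: 16, 38, 72, 92
n = 92; position = n/2 = 46.
This falls in the class 106 – <108: L = 106, F = 38, f = 34, h = 2.
Median ≈ 106 + ((46 − 38) / 34) × 2 = 106.4706

106.471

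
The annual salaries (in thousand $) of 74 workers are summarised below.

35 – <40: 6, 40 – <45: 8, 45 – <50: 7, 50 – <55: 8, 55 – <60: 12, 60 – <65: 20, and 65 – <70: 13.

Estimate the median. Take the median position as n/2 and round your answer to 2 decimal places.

Cumulative frequencies: 6, 14, 21, 29, 41, 61, 74
n = 74; position = n/2 = 37.
This falls in the class 55 – <60: L = 55, F = 29, f = 12, h = 5.
Median ≈ 55 + ((37 − 29) / 12) × 5 = 58.3333

58.33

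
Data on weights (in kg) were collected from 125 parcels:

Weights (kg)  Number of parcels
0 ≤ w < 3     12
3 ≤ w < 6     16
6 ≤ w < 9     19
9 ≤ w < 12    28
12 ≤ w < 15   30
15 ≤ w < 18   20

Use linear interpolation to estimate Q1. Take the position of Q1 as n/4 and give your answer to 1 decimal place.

Cumulative frequencies: 12, 28, 47, 75, 105, 125
n = 125; position = n/4 = 31.25.
This falls in the class 6 ≤ w < 9: L = 6, F = 28, f = 19, h = 3.
Lower quartile ≈ 6 + ((31.25 − 28) / 19) × 3 = 6.5132

6.5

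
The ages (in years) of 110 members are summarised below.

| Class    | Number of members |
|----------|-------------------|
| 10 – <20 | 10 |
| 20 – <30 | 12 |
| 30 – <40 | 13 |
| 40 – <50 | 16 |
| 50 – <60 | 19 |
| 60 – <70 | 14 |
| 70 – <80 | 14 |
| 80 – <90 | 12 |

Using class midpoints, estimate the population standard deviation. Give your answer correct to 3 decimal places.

Midpoints: 15, 25, 35, 45, 55, 65, 75, 85
n = 110, Σfm = 5650, mean = 51.3636
Σfm² = 340150
Σf(m − x̄)² = Σfm² − (Σfm)²/n = 340150 − 5650²/110 = 49945.4545
Population variance = 49945.4545 / 110 = 454.0496
Standard deviation = √454.0496 = 21.3084

21.308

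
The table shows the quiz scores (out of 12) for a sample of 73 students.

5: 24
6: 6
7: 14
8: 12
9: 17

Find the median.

Cumulative frequencies: 24, 30, 44, 56, 73
n = 73, so the median is the value in position (n+1)/2 = 37.
Position 37 falls at value 7.

7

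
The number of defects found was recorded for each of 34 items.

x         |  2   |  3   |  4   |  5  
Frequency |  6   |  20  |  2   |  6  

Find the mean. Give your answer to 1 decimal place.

Values: 2, 3, 4, 5
Σfx = 6×2 + 20×3 + 2×4 + 6×5 = 110
n = Σf = 34
Mean = 110 / 34 = 3.2353

3.2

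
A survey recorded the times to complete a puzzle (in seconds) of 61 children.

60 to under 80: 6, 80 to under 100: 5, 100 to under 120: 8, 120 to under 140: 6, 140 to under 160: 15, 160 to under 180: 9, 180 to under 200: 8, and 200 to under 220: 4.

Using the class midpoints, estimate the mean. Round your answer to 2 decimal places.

Midpoints: 70, 90, 110, 130, 150, 170, 190, 210
Σfm = 6×70 + 5×90 + 8×110 + 6×130 + 15×150 + 9×170 + 8×190 + 4×210 = 8670
n = Σf = 61
Mean = 8670 / 61 = 142.1311

142.13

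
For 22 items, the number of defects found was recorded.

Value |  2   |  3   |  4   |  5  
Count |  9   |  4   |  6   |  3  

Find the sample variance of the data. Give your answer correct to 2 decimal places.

Values: 2, 3, 4, 5
n = 22, Σfx = 69, mean = 3.1364
Σfx² = 243
Σf(x − x̄)² = Σfx² − (Σfx)²/n = 243 − 69²/22 = 26.5909
Sample variance = 26.5909 / 21 = 1.2662

1.27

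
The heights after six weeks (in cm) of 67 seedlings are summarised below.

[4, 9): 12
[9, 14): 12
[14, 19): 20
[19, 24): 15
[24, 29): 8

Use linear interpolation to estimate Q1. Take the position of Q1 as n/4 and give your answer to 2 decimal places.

Cumulative frequencies: 12, 24, 44, 59, 67
n = 67; position = n/4 = 16.75.
This falls in the class [9, 14): L = 9, F = 12, f = 12, h = 5.
Lower quartile ≈ 9 + ((16.75 − 12) / 12) × 5 = 10.9792

10.98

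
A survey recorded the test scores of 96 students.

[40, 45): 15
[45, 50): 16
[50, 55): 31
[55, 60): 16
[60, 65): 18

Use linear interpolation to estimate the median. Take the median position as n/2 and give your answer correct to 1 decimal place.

52.7

Cumulative frequencies: 15, 31, 62, 78, 96
n = 96; position = n/2 = 48.
This falls in the class [50, 55): L = 50, F = 31, f = 31, h = 5.
Median ≈ 50 + ((48 − 31) / 31) × 5 = 52.7419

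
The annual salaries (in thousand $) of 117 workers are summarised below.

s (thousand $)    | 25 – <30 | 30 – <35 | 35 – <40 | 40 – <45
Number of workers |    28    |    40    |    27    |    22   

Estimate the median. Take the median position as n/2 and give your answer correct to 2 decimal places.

Cumulative frequencies: 28, 68, 95, 117
n = 117; position = n/2 = 58.5.
This falls in the class 30 – <35: L = 30, F = 28, f = 40, h = 5.
Median ≈ 30 + ((58.5 − 28) / 40) × 5 = 33.8125

33.81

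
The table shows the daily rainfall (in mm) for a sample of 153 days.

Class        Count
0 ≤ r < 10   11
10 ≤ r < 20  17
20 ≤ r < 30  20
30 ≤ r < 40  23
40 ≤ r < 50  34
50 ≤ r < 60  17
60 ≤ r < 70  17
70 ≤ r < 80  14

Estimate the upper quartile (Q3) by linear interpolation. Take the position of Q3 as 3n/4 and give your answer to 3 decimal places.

Cumulative frequencies: 11, 28, 48, 71, 105, 122, 139, 153
n = 153; position = 3n/4 = 114.75.
This falls in the class 50 ≤ r < 60: L = 50, F = 105, f = 17, h = 10.
Upper quartile ≈ 50 + ((114.75 − 105) / 17) × 10 = 55.7353

55.735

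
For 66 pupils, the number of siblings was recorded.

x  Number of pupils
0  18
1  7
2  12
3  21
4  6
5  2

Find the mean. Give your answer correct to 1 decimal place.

1.9

Values: 0, 1, 2, 3, 4, 5
Σfx = 18×0 + 7×1 + 12×2 + 21×3 + 6×4 + 2×5 = 128
n = Σf = 66
Mean = 128 / 66 = 1.9394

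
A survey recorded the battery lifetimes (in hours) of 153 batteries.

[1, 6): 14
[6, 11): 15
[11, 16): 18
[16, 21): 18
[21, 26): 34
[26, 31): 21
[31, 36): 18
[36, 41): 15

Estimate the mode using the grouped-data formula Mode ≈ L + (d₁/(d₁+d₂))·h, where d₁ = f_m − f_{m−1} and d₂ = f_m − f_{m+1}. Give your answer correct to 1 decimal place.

Modal class: [21, 26) (highest frequency 34).
d₁ = 34 − 18 = 16, d₂ = 34 − 21 = 13
Mode ≈ 21 + (16/(16+13)) × 5 = 21 + 2.7586 = 23.7586

23.8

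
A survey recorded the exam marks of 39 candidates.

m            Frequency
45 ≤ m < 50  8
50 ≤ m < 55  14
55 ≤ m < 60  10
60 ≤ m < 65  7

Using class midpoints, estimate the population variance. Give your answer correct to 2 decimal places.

Midpoints: 47.5, 52.5, 57.5, 62.5
n = 39, Σfm = 2127.5, mean = 54.5513
Σfm² = 117043.75
Σf(m − x̄)² = Σfm² − (Σfm)²/n = 117043.75 − 2127.5²/39 = 985.8974
Population variance = 985.8974 / 39 = 25.2794

25.28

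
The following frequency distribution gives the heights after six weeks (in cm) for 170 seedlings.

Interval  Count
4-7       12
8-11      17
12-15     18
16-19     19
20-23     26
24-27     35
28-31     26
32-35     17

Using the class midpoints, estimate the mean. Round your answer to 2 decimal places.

Midpoints: 5.5, 9.5, 13.5, 17.5, 21.5, 25.5, 29.5, 33.5
Σfm = 12×5.5 + 17×9.5 + 18×13.5 + 19×17.5 + 26×21.5 + 35×25.5 + 26×29.5 + 17×33.5 = 3591
n = Σf = 170
Mean = 3591 / 170 = 21.1235

21.12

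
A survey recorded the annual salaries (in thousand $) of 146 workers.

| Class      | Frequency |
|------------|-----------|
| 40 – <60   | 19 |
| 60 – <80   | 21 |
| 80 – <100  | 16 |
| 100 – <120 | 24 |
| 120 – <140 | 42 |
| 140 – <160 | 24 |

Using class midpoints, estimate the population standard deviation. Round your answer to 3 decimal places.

33.299

Midpoints: 50, 70, 90, 110, 130, 150
n = 146, Σfm = 15560, mean = 106.5753
Σfm² = 1820200
Σf(m − x̄)² = Σfm² − (Σfm)²/n = 1820200 − 15560²/146 = 161887.6712
Population variance = 161887.6712 / 146 = 1108.8197
Standard deviation = √1108.8197 = 33.2989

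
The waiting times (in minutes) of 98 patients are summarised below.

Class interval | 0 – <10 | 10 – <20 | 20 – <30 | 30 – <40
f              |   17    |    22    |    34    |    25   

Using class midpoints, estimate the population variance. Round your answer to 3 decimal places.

107.341

Midpoints: 5, 15, 25, 35
n = 98, Σfm = 2140, mean = 21.8367
Σfm² = 57250
Σf(m − x̄)² = Σfm² − (Σfm)²/n = 57250 − 2140²/98 = 10519.3878
Population variance = 10519.3878 / 98 = 107.3407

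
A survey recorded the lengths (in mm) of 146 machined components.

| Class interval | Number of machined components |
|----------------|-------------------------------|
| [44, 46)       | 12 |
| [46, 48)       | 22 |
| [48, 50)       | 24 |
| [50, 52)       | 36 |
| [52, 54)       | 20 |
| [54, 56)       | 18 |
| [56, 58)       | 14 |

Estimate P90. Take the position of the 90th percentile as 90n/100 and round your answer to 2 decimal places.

55.93

Cumulative frequencies: 12, 34, 58, 94, 114, 132, 146
n = 146; position = 90n/100 = 131.4.
This falls in the class [54, 56): L = 54, F = 114, f = 18, h = 2.
90th percentile ≈ 54 + ((131.4 − 114) / 18) × 2 = 55.9333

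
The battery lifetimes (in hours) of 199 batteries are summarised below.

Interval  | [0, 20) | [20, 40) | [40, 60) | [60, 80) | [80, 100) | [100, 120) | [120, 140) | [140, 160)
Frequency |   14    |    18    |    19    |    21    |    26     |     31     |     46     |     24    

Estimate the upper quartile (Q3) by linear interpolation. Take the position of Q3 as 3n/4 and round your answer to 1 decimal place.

128.8

Cumulative frequencies: 14, 32, 51, 72, 98, 129, 175, 199
n = 199; position = 3n/4 = 149.25.
This falls in the class [120, 140): L = 120, F = 129, f = 46, h = 20.
Upper quartile ≈ 120 + ((149.25 − 129) / 46) × 20 = 128.8043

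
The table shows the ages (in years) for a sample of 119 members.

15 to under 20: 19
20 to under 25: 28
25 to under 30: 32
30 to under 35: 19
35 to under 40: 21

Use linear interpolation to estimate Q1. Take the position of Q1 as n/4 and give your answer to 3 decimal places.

Cumulative frequencies: 19, 47, 79, 98, 119
n = 119; position = n/4 = 29.75.
This falls in the class 20 to under 25: L = 20, F = 19, f = 28, h = 5.
Lower quartile ≈ 20 + ((29.75 − 19) / 28) × 5 = 21.9196

21.920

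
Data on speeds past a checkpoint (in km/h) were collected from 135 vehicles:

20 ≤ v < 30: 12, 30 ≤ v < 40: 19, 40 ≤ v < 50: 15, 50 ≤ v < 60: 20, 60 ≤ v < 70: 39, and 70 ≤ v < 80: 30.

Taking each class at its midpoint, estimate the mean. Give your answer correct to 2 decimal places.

55.74

Midpoints: 25, 35, 45, 55, 65, 75
Σfm = 12×25 + 19×35 + 15×45 + 20×55 + 39×65 + 30×75 = 7525
n = Σf = 135
Mean = 7525 / 135 = 55.7407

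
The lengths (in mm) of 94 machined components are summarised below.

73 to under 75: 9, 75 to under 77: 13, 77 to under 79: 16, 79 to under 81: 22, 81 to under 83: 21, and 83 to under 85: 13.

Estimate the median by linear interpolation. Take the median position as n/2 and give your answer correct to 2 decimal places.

Cumulative frequencies: 9, 22, 38, 60, 81, 94
n = 94; position = n/2 = 47.
This falls in the class 79 to under 81: L = 79, F = 38, f = 22, h = 2.
Median ≈ 79 + ((47 − 38) / 22) × 2 = 79.8182

79.82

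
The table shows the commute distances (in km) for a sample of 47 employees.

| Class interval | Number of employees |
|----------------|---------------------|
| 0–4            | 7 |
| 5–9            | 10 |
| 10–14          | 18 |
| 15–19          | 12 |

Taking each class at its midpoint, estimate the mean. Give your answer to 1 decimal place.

10.7

Midpoints: 2, 7, 12, 17
Σfm = 7×2 + 10×7 + 18×12 + 12×17 = 504
n = Σf = 47
Mean = 504 / 47 = 10.7234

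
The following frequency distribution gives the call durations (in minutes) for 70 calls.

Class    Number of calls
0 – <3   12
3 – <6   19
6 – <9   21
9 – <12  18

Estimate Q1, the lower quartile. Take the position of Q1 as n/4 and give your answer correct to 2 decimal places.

Cumulative frequencies: 12, 31, 52, 70
n = 70; position = n/4 = 17.5.
This falls in the class 3 – <6: L = 3, F = 12, f = 19, h = 3.
Lower quartile ≈ 3 + ((17.5 − 12) / 19) × 3 = 3.8684

3.87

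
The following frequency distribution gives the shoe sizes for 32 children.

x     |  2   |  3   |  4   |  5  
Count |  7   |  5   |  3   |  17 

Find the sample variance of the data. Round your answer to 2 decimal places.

1.61

Values: 2, 3, 4, 5
n = 32, Σfx = 126, mean = 3.9375
Σfx² = 546
Σf(x − x̄)² = Σfx² − (Σfx)²/n = 546 − 126²/32 = 49.8750
Sample variance = 49.8750 / 31 = 1.6089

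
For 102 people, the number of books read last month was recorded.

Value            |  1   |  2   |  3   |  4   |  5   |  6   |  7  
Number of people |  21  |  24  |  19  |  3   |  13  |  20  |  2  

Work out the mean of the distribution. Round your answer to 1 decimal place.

3.3

Values: 1, 2, 3, 4, 5, 6, 7
Σfx = 21×1 + 24×2 + 19×3 + 3×4 + 13×5 + 20×6 + 2×7 = 337
n = Σf = 102
Mean = 337 / 102 = 3.3039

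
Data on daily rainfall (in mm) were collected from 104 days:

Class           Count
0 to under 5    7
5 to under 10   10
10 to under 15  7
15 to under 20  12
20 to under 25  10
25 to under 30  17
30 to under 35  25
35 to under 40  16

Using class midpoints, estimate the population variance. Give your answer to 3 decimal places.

118.692

Midpoints: 2.5, 7.5, 12.5, 17.5, 22.5, 27.5, 32.5, 37.5
n = 104, Σfm = 2495, mean = 23.9904
Σfm² = 72200
Σf(m − x̄)² = Σfm² − (Σfm)²/n = 72200 − 2495²/104 = 12343.9904
Population variance = 12343.9904 / 104 = 118.6922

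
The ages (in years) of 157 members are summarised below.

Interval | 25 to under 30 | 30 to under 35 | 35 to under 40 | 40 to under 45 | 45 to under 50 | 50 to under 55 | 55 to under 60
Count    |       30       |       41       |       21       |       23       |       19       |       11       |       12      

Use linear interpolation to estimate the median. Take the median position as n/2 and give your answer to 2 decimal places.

36.79

Cumulative frequencies: 30, 71, 92, 115, 134, 145, 157
n = 157; position = n/2 = 78.5.
This falls in the class 35 to under 40: L = 35, F = 71, f = 21, h = 5.
Median ≈ 35 + ((78.5 − 71) / 21) × 5 = 36.7857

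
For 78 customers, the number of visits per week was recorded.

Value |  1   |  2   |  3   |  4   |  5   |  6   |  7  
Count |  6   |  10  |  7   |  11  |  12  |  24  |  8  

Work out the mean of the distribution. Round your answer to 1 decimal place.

4.5

Values: 1, 2, 3, 4, 5, 6, 7
Σfx = 6×1 + 10×2 + 7×3 + 11×4 + 12×5 + 24×6 + 8×7 = 351
n = Σf = 78
Mean = 351 / 78 = 4.5000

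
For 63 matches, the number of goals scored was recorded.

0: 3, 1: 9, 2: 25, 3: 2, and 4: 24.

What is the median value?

2

Cumulative frequencies: 3, 12, 37, 39, 63
n = 63, so the median is the value in position (n+1)/2 = 32.
Position 32 falls at value 2.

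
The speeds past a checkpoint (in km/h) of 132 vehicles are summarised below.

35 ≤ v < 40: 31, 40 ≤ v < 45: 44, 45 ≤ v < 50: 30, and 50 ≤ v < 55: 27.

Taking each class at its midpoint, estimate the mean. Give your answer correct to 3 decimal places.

Midpoints: 37.5, 42.5, 47.5, 52.5
Σfm = 31×37.5 + 44×42.5 + 30×47.5 + 27×52.5 = 5875
n = Σf = 132
Mean = 5875 / 132 = 44.5076

44.508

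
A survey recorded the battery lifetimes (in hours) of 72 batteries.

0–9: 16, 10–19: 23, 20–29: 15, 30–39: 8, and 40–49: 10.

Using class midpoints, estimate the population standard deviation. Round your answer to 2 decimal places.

13.17

Midpoints: 4.5, 14.5, 24.5, 34.5, 44.5
n = 72, Σfm = 1494, mean = 20.7500
Σfm² = 43488
Σf(m − x̄)² = Σfm² − (Σfm)²/n = 43488 − 1494²/72 = 12487.5000
Population variance = 12487.5000 / 72 = 173.4375
Standard deviation = √173.4375 = 13.1696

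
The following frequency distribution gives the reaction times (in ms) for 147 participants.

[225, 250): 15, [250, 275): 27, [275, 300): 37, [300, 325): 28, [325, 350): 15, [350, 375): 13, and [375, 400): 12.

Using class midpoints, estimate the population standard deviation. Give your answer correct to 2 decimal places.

Midpoints: 237.5, 262.5, 287.5, 312.5, 337.5, 362.5, 387.5
n = 147, Σfm = 44462.5, mean = 302.4660
Σfm² = 13717968.75
Σf(m − x̄)² = Σfm² − (Σfm)²/n = 13717968.75 − 44462.5²/147 = 269574.8299
Population variance = 269574.8299 / 147 = 1833.8424
Standard deviation = √1833.8424 = 42.8234

42.82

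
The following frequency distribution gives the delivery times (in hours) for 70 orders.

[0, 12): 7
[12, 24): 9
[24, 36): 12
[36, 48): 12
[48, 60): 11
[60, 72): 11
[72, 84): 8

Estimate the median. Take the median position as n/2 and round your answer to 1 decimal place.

Cumulative frequencies: 7, 16, 28, 40, 51, 62, 70
n = 70; position = n/2 = 35.
This falls in the class [36, 48): L = 36, F = 28, f = 12, h = 12.
Median ≈ 36 + ((35 − 28) / 12) × 12 = 43.0000

43.0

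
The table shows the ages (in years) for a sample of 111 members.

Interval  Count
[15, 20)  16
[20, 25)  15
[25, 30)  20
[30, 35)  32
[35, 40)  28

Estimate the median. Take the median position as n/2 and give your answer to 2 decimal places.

Cumulative frequencies: 16, 31, 51, 83, 111
n = 111; position = n/2 = 55.5.
This falls in the class [30, 35): L = 30, F = 51, f = 32, h = 5.
Median ≈ 30 + ((55.5 − 51) / 32) × 5 = 30.7031

30.70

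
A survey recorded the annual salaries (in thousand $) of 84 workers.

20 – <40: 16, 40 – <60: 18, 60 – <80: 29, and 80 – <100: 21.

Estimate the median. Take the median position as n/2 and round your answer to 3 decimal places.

65.517

Cumulative frequencies: 16, 34, 63, 84
n = 84; position = n/2 = 42.
This falls in the class 60 – <80: L = 60, F = 34, f = 29, h = 20.
Median ≈ 60 + ((42 − 34) / 29) × 20 = 65.5172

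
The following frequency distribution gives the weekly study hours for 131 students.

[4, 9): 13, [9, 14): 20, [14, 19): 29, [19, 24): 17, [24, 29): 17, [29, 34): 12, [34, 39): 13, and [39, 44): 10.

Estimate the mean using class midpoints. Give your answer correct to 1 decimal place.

Midpoints: 6.5, 11.5, 16.5, 21.5, 26.5, 31.5, 36.5, 41.5
Σfm = 13×6.5 + 20×11.5 + 29×16.5 + 17×21.5 + 17×26.5 + 12×31.5 + 13×36.5 + 10×41.5 = 2876.5
n = Σf = 131
Mean = 2876.5 / 131 = 21.9580

22.0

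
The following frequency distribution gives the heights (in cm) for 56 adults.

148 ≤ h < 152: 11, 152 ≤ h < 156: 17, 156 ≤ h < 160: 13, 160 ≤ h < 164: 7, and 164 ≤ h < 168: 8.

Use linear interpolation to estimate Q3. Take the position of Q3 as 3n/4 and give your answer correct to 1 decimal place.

160.6

Cumulative frequencies: 11, 28, 41, 48, 56
n = 56; position = 3n/4 = 42.
This falls in the class 160 ≤ h < 164: L = 160, F = 41, f = 7, h = 4.
Upper quartile ≈ 160 + ((42 − 41) / 7) × 4 = 160.5714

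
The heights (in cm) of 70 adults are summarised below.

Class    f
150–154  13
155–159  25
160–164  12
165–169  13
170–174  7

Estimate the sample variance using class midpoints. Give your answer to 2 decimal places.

39.77

Midpoints: 152, 157, 162, 167, 172
n = 70, Σfm = 11220, mean = 160.2857
Σfm² = 1801150
Σf(m − x̄)² = Σfm² − (Σfm)²/n = 1801150 − 11220²/70 = 2744.2857
Sample variance = 2744.2857 / 69 = 39.7723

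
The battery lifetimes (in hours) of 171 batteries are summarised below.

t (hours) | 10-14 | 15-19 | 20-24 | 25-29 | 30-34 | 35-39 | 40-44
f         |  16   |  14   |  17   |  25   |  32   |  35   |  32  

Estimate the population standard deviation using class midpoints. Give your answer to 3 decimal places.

Midpoints: 12, 17, 22, 27, 32, 37, 42
n = 171, Σfm = 5142, mean = 30.0702
Σfm² = 169934
Σf(m − x̄)² = Σfm² − (Σfm)²/n = 169934 − 5142²/171 = 15313.1579
Population variance = 15313.1579 / 171 = 89.5506
Standard deviation = √89.5506 = 9.4631

9.463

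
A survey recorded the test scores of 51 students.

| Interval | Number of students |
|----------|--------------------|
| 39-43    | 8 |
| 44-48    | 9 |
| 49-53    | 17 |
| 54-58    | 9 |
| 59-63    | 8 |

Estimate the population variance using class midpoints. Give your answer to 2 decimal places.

40.20

Midpoints: 41, 46, 51, 56, 61
n = 51, Σfm = 2601, mean = 51.0000
Σfm² = 134701
Σf(m − x̄)² = Σfm² − (Σfm)²/n = 134701 − 2601²/51 = 2050.0000
Population variance = 2050.0000 / 51 = 40.1961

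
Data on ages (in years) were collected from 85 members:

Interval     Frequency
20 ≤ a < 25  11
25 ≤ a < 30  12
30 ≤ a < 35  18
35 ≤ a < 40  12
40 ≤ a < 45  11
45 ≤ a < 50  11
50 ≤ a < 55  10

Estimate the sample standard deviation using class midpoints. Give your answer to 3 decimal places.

9.579

Midpoints: 22.5, 27.5, 32.5, 37.5, 42.5, 47.5, 52.5
n = 85, Σfm = 3127.5, mean = 36.7941
Σfm² = 122781.25
Σf(m − x̄)² = Σfm² − (Σfm)²/n = 122781.25 − 3127.5²/85 = 7707.6471
Sample variance = 7707.6471 / 84 = 91.7577
Standard deviation = √91.7577 = 9.5790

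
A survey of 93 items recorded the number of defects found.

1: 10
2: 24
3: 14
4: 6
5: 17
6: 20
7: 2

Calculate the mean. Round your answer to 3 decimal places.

3.688

Values: 1, 2, 3, 4, 5, 6, 7
Σfx = 10×1 + 24×2 + 14×3 + 6×4 + 17×5 + 20×6 + 2×7 = 343
n = Σf = 93
Mean = 343 / 93 = 3.6882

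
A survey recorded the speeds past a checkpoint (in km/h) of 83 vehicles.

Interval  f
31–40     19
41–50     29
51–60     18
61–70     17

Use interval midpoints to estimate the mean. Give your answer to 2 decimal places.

Midpoints: 35.5, 45.5, 55.5, 65.5
Σfm = 19×35.5 + 29×45.5 + 18×55.5 + 17×65.5 = 4106.5
n = Σf = 83
Mean = 4106.5 / 83 = 49.4759

49.48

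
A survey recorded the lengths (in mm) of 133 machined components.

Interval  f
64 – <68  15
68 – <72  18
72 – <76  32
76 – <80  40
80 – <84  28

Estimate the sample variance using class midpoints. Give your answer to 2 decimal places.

Midpoints: 66, 70, 74, 78, 82
n = 133, Σfm = 10034, mean = 75.4436
Σfm² = 760404
Σf(m − x̄)² = Σfm² − (Σfm)²/n = 760404 − 10034²/133 = 3402.8271
Sample variance = 3402.8271 / 132 = 25.7790

25.78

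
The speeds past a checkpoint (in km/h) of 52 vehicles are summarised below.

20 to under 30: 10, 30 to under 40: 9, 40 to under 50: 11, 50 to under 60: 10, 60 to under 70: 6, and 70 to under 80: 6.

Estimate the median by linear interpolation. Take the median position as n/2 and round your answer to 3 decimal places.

46.364

Cumulative frequencies: 10, 19, 30, 40, 46, 52
n = 52; position = n/2 = 26.
This falls in the class 40 to under 50: L = 40, F = 19, f = 11, h = 10.
Median ≈ 40 + ((26 − 19) / 11) × 10 = 46.3636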